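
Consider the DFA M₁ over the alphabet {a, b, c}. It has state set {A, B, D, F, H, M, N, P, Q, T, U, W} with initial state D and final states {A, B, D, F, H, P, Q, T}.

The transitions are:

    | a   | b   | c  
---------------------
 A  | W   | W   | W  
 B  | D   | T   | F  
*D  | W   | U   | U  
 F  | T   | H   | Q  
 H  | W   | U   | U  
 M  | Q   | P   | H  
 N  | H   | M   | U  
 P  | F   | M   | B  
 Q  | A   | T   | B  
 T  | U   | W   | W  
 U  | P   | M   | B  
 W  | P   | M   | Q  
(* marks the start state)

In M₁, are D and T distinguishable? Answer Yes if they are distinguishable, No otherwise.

States {N} cannot be reached from the start state, so discard them.
Initial partition by acceptance: {A,B,D,F,H,P,Q,T} | {M,U,W}.
Refine {A,B,D,F,H,P,Q,T} on symbol a: members go to different blocks, giving {B,F,P,Q} and {A,D,H,T}.
Refine {B,F,P,Q} on symbol a: members go to different blocks, giving {B,F,Q} and {P}.
On input a, block {M,U,W} splits into {U,W} and {M}.
The partition is now stable with 5 blocks: {B,F,Q} | {U,W} | {A,D,H,T} | {P} | {M}.
D and T lie in the same block of the stable partition, so they are equivalent — no string distinguishes them.

No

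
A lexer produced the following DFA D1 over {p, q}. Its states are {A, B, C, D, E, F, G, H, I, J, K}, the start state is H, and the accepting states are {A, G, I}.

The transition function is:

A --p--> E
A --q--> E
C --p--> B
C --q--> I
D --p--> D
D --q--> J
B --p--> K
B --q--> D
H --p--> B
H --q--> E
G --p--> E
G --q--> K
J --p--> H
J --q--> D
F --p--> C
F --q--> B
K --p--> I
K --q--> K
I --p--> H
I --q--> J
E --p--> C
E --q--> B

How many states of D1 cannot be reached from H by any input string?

BFS from H reaches {B, C, D, E, H, I, J, K}; the 3 state(s) A, F, G are never visited.

3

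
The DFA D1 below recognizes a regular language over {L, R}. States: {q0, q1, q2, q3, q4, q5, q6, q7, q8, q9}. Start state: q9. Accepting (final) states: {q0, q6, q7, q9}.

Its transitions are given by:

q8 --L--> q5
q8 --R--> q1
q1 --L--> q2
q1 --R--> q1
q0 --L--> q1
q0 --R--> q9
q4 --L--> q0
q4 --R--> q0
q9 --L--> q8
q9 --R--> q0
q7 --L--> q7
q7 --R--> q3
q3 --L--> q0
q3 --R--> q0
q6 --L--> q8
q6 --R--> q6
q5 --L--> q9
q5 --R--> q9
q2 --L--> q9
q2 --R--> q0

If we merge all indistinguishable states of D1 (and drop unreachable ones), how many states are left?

States {q3,q4,q6,q7} cannot be reached from the start state, so discard them.
P0 = {q0,q9} | {q1,q2,q5,q8}.
On input L, block {q1,q2,q5,q8} splits into {q1,q8} and {q2,q5}.
Stable partition: {q0,q9} | {q1,q8} | {q2,q5} — 3 equivalence classes.

3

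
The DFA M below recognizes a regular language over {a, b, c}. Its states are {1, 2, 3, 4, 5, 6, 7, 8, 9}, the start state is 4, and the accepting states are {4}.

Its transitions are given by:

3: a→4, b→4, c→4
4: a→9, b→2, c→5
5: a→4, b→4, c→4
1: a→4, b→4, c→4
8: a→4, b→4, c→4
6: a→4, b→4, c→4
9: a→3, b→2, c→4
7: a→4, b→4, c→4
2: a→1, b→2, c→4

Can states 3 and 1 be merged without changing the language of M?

Reachable states from the start: {1,2,3,4,5,9}. Unreachable: {6,7,8} — drop them.
P0 = {4} | {1,2,3,5,9}.
Refine {1,2,3,5,9} on symbol a: members go to different blocks, giving {1,3,5} and {2,9}.
The partition is now stable with 3 blocks: {4} | {1,3,5} | {2,9}.
3 and 1 lie in the same block of the stable partition, so they are equivalent — no string distinguishes them.

Yes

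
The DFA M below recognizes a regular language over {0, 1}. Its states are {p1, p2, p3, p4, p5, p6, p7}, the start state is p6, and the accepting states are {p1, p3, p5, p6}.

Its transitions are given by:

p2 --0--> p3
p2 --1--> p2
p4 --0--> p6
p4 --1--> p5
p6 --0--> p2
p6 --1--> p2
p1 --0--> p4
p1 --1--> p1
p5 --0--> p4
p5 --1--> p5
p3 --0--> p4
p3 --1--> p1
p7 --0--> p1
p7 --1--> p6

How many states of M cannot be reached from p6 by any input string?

1

BFS from p6 reaches {p1, p2, p3, p4, p5, p6}; the 1 state(s) p7 are never visited.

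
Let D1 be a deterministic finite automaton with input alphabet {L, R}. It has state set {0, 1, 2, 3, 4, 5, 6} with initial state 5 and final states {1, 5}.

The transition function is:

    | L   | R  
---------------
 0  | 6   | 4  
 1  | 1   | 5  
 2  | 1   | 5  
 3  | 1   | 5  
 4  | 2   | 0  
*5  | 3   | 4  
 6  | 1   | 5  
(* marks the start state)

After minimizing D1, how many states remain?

All states are reachable from the start state.
Start with accepting vs non-accepting: {1,5} | {0,2,3,4,6}.
Split {1,5} by δ(·,L) → {1} and {5}.
Refine {0,2,3,4,6} on symbol L: members go to different blocks, giving {2,3,6} and {0,4}.
No further refinement is possible. Final partition (4 blocks): {1} | {2,3,6} | {5} | {0,4}.

4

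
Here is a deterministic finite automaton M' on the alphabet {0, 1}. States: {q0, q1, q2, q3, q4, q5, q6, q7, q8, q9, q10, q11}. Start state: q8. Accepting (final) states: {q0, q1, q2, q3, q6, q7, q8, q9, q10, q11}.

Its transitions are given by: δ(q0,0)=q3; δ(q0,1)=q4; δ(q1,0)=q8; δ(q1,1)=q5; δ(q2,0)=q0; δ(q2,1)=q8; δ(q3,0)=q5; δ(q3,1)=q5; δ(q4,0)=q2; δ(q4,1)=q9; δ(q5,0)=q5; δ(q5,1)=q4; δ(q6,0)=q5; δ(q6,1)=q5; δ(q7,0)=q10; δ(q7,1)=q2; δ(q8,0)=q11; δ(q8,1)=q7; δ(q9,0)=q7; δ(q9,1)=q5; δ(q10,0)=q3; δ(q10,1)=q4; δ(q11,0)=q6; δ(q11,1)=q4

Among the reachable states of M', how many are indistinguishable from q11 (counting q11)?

3

Reachable states from the start: {q0,q2,q3,q4,q5,q6,q7,q8,q9,q10,q11}. Unreachable: {q1} — drop them.
Initial partition by acceptance: {q0,q2,q3,q6,q7,q8,q9,q10,q11} | {q4,q5}.
Split {q0,q2,q3,q6,q7,q8,q9,q10,q11} by δ(·,0) → {q0,q2,q7,q8,q9,q10,q11} and {q3,q6}.
Split {q0,q2,q7,q8,q9,q10,q11} by δ(·,0) → {q2,q7,q8,q9} and {q0,q10,q11}.
Split {q2,q7,q8,q9} by δ(·,0) → {q2,q7,q8} and {q9}.
Refine {q4,q5} on symbol 0: members go to different blocks, giving {q4} and {q5}.
Stable partition: {q2,q7,q8} | {q4} | {q3,q6} | {q0,q10,q11} | {q9} | {q5} — 6 equivalence classes.
State q11 belongs to the block {q0,q10,q11}, which has 3 states.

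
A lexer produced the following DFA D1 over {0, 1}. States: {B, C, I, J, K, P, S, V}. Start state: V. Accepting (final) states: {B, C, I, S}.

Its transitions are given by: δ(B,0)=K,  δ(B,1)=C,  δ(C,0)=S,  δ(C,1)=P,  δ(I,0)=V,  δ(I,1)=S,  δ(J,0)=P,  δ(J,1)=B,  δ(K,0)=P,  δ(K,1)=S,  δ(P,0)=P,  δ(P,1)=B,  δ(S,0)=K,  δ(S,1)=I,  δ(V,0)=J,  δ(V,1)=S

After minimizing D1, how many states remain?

Initial partition by acceptance: {B,C,I,S} | {J,K,P,V}.
Split {B,C,I,S} by δ(·,0) → {B,I,S} and {C}.
Refine {B,I,S} on symbol 1: members go to different blocks, giving {I,S} and {B}.
On input 1, block {J,K,P,V} splits into {K,V} and {J,P}.
Stable partition: {I,S} | {K,V} | {C} | {B} | {J,P} — 5 equivalence classes.

5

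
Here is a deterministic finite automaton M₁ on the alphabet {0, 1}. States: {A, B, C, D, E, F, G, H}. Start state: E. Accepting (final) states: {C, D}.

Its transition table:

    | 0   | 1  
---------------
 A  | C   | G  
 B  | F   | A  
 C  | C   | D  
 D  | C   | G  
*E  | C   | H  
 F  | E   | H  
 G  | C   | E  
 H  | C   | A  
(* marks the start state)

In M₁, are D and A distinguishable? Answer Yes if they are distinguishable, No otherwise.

Yes

States {B,F} cannot be reached from the start state, so discard them.
Initial partition by acceptance: {C,D} | {A,E,G,H}.
Split {C,D} by δ(·,1) → {C} and {D}.
The partition is now stable with 3 blocks: {C} | {A,E,G,H} | {D}.
D and A end up in different blocks, so they are distinguishable. For instance, the string 'ε' is accepted from only D.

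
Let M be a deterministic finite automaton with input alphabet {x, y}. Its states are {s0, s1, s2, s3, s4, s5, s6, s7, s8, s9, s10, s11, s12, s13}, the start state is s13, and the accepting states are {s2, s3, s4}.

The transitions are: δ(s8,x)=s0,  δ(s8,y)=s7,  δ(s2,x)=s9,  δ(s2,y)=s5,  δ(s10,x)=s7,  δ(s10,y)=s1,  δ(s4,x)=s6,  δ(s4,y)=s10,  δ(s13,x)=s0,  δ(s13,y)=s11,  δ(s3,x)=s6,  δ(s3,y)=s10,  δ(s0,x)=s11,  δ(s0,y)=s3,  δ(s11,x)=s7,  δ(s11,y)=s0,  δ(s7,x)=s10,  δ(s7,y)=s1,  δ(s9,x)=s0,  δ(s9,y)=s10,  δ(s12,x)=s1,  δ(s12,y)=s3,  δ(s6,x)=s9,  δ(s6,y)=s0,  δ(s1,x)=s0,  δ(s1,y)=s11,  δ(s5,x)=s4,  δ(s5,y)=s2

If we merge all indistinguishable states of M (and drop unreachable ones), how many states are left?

Reachable states from the start: {s0,s1,s3,s6,s7,s9,s10,s11,s13}. Unreachable: {s2,s4,s5,s8,s12} — drop them.
Initial partition by acceptance: {s3} | {s0,s1,s6,s7,s9,s10,s11,s13}.
On input y, block {s0,s1,s6,s7,s9,s10,s11,s13} splits into {s1,s6,s7,s9,s10,s11,s13} and {s0}.
Split {s1,s6,s7,s9,s10,s11,s13} by δ(·,x) → {s6,s7,s10,s11} and {s1,s9,s13}.
Refine {s6,s7,s10,s11} on symbol x: members go to different blocks, giving {s7,s10,s11} and {s6}.
On input y, block {s7,s10,s11} splits into {s7,s10} and {s11}.
Refine {s1,s9,s13} on symbol y: members go to different blocks, giving {s1,s13} and {s9}.
Stable partition: {s3} | {s7,s10} | {s0} | {s1,s13} | {s6} | {s11} | {s9} — 7 equivalence classes.

7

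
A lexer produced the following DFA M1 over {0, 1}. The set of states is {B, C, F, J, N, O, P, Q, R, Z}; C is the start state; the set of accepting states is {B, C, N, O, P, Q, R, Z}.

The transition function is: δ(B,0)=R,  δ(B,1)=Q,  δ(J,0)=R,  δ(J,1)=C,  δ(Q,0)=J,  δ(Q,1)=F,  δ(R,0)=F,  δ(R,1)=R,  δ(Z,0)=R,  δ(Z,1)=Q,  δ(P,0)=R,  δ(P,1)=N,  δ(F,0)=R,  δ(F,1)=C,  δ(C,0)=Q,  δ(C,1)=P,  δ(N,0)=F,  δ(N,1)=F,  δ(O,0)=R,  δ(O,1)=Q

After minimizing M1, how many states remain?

States {B,O,Z} cannot be reached from the start state, so discard them.
Start with accepting vs non-accepting: {C,N,P,Q,R} | {F,J}.
Split {C,N,P,Q,R} by δ(·,0) → {N,Q,R} and {C,P}.
On input 1, block {N,Q,R} splits into {N,Q} and {R}.
Split {C,P} by δ(·,0) → {C} and {P}.
Stable partition: {N,Q} | {F,J} | {C} | {R} | {P} — 5 equivalence classes.

5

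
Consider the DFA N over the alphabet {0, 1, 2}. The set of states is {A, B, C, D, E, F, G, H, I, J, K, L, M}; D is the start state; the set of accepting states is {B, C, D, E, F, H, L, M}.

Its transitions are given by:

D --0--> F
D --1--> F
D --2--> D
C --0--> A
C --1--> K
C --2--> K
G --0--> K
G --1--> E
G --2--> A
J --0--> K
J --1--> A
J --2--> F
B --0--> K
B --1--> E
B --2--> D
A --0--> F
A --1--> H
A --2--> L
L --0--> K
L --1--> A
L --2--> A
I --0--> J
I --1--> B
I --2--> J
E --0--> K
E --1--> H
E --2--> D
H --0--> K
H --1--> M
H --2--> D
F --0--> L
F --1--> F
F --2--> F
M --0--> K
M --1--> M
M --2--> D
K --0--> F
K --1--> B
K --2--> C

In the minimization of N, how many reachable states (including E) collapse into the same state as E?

4

Reachable states from the start: {A,B,C,D,E,F,H,K,L,M}. Unreachable: {G,I,J} — drop them.
P0 = {B,C,D,E,F,H,L,M} | {A,K}.
On input 0, block {B,C,D,E,F,H,L,M} splits into {B,C,E,H,L,M} and {D,F}.
Refine {B,C,E,H,L,M} on symbol 1: members go to different blocks, giving {B,E,H,M} and {C,L}.
Refine {D,F} on symbol 0: members go to different blocks, giving {D} and {F}.
Stable partition: {B,E,H,M} | {A,K} | {D} | {C,L} | {F} — 5 equivalence classes.
State E belongs to the block {B,E,H,M}, which has 4 states.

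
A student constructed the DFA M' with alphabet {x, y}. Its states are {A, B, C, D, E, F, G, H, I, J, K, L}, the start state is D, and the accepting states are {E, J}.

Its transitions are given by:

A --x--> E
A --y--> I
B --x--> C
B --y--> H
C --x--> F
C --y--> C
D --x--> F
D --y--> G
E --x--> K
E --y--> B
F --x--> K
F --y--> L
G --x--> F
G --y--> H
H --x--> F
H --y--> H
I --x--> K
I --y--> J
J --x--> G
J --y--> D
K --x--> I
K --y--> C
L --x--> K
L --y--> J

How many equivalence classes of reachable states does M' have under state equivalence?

5

First remove the unreachable states {A,B,E}; 9 states remain.
P0 = {J} | {C,D,F,G,H,I,K,L}.
Refine {C,D,F,G,H,I,K,L} on symbol y: members go to different blocks, giving {C,D,F,G,H,K} and {I,L}.
On input x, block {C,D,F,G,H,K} splits into {C,D,F,G,H} and {K}.
On input x, block {C,D,F,G,H} splits into {C,D,G,H} and {F}.
Stable partition: {J} | {C,D,G,H} | {I,L} | {K} | {F} — 5 equivalence classes.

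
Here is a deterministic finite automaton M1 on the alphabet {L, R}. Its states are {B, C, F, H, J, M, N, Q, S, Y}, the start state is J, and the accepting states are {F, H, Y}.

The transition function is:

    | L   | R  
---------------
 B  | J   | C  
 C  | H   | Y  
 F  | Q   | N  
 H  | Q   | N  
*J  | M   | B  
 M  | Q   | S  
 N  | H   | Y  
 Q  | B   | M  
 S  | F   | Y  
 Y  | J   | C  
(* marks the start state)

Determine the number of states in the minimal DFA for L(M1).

4

All states are reachable from the start state.
Start with accepting vs non-accepting: {F,H,Y} | {B,C,J,M,N,Q,S}.
Split {B,C,J,M,N,Q,S} by δ(·,L) → {B,J,M,Q} and {C,N,S}.
Refine {B,J,M,Q} on symbol R: members go to different blocks, giving {B,M} and {J,Q}.
The partition is now stable with 4 blocks: {F,H,Y} | {B,M} | {C,N,S} | {J,Q}.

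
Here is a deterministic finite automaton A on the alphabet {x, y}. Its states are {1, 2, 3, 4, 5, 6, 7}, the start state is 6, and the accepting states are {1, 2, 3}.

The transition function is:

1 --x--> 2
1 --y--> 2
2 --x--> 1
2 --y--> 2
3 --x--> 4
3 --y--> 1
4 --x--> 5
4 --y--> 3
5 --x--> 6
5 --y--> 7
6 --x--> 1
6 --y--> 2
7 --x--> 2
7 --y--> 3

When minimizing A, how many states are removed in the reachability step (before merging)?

4

No path from 6 leads to 3, 4, 5, 7; the other 3 states are all reachable.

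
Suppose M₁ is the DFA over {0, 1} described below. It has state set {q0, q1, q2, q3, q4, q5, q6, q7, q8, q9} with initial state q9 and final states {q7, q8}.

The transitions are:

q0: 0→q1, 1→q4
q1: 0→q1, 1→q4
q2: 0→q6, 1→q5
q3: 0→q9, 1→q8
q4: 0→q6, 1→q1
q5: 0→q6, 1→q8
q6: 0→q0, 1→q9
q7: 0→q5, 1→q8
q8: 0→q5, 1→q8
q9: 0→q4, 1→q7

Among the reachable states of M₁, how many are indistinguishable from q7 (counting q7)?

Reachable states from the start: {q0,q1,q4,q5,q6,q7,q8,q9}. Unreachable: {q2,q3} — drop them.
P0 = {q7,q8} | {q0,q1,q4,q5,q6,q9}.
On input 1, block {q0,q1,q4,q5,q6,q9} splits into {q0,q1,q4,q6} and {q5,q9}.
Refine {q0,q1,q4,q6} on symbol 1: members go to different blocks, giving {q0,q1,q4} and {q6}.
Refine {q0,q1,q4} on symbol 0: members go to different blocks, giving {q0,q1} and {q4}.
On input 0, block {q5,q9} splits into {q5} and {q9}.
Stable partition: {q7,q8} | {q0,q1} | {q5} | {q6} | {q4} | {q9} — 6 equivalence classes.
The equivalence class containing q7 is {q7,q8}, of size 2.

2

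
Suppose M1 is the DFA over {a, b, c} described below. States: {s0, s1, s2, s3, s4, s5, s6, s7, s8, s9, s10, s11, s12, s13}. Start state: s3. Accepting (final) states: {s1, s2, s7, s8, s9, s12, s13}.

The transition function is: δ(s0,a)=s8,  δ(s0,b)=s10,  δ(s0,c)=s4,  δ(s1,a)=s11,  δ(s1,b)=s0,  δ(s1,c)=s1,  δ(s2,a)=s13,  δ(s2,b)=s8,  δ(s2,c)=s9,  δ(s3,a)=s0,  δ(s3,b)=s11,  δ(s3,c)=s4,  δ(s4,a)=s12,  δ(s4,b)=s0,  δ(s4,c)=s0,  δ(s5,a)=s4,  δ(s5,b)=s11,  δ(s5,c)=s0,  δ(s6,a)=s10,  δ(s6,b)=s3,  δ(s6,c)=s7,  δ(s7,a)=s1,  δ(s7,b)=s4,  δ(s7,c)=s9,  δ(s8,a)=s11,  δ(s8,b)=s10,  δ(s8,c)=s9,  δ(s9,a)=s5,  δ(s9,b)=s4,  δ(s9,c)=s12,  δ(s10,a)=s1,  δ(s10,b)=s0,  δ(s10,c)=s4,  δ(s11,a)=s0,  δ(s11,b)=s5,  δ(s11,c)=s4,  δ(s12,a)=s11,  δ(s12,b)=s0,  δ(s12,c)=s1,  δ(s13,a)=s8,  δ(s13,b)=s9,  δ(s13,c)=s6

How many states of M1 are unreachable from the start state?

4

Starting at s3 and following transitions, the reachable set is {s0, s1, s3, s4, s5, s8, s9, s10, s11, s12}. That leaves s2, s6, s7, s13 unreachable — 4 in total.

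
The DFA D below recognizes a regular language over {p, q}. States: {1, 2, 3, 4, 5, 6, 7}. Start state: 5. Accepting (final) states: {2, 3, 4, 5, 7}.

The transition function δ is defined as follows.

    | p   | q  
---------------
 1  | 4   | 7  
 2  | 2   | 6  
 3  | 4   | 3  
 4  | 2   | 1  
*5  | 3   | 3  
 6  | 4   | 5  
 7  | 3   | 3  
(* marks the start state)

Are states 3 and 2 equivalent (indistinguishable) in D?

No

Start with accepting vs non-accepting: {2,3,4,5,7} | {1,6}.
Refine {2,3,4,5,7} on symbol q: members go to different blocks, giving {3,5,7} and {2,4}.
Refine {3,5,7} on symbol p: members go to different blocks, giving {5,7} and {3}.
Stable partition: {5,7} | {1,6} | {2,4} | {3} — 4 equivalence classes.
3 and 2 end up in different blocks, so they are distinguishable. For instance, the string 'q' is accepted from only 3.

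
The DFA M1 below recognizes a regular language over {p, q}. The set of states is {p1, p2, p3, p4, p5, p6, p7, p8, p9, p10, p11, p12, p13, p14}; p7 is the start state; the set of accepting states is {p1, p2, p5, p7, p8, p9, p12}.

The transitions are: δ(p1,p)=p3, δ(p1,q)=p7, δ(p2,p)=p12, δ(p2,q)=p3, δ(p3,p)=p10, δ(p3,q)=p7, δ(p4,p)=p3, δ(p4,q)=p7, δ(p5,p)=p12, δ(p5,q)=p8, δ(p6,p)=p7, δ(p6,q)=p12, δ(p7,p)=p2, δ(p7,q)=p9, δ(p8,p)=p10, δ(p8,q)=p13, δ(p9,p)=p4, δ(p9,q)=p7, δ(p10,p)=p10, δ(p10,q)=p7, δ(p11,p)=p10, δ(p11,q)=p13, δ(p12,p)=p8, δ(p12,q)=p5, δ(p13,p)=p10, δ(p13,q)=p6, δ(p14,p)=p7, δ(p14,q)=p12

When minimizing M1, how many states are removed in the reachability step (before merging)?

BFS from p7 reaches {p2, p3, p4, p5, p6, p7, p8, p9, p10, p12, p13}; the 3 state(s) p1, p11, p14 are never visited.

3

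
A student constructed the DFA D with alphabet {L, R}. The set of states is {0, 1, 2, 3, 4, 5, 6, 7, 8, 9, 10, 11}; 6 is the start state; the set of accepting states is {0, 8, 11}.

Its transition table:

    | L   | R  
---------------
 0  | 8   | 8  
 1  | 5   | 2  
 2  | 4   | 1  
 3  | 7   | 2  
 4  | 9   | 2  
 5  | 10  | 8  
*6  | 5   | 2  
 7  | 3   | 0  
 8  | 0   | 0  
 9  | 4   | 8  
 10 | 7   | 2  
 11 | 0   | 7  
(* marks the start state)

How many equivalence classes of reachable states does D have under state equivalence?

Reachable states from the start: {0,1,2,3,4,5,6,7,8,9,10}. Unreachable: {11} — drop them.
Initial partition by acceptance: {0,8} | {1,2,3,4,5,6,7,9,10}.
Split {1,2,3,4,5,6,7,9,10} by δ(·,R) → {1,2,3,4,6,10} and {5,7,9}.
Refine {1,2,3,4,6,10} on symbol L: members go to different blocks, giving {1,3,4,6,10} and {2}.
The partition is now stable with 4 blocks: {0,8} | {1,3,4,6,10} | {5,7,9} | {2}.

4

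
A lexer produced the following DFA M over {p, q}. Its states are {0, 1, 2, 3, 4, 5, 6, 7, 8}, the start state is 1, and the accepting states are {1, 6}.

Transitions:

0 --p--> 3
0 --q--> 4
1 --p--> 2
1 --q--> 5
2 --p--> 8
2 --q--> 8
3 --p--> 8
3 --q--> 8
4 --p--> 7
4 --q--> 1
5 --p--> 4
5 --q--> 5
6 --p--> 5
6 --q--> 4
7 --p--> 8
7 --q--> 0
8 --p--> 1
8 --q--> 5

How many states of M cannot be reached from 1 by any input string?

1

No path from 1 leads to 6; the other 8 states are all reachable.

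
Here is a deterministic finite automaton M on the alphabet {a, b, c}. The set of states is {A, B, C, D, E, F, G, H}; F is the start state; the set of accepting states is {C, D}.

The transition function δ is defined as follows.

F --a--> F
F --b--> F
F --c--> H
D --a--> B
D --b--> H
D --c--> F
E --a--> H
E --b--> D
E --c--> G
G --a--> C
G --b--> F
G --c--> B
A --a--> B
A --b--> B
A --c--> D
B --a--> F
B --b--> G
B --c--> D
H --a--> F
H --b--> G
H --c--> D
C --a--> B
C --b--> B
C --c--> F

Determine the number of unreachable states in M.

Starting at F and following transitions, the reachable set is {B, C, D, F, G, H}. That leaves A, E unreachable — 2 in total.

2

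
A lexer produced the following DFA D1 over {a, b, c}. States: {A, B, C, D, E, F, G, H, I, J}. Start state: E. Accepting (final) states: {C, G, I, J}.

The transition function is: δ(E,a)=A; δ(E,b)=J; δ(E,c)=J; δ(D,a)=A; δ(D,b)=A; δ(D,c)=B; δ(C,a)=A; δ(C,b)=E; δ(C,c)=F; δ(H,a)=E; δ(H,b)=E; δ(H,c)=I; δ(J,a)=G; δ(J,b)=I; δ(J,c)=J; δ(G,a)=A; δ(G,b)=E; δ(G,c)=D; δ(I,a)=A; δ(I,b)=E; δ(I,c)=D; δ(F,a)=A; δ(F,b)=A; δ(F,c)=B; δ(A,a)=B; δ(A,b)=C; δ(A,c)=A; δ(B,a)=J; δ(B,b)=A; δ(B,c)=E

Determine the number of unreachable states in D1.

No path from E leads to H; the other 9 states are all reachable.

1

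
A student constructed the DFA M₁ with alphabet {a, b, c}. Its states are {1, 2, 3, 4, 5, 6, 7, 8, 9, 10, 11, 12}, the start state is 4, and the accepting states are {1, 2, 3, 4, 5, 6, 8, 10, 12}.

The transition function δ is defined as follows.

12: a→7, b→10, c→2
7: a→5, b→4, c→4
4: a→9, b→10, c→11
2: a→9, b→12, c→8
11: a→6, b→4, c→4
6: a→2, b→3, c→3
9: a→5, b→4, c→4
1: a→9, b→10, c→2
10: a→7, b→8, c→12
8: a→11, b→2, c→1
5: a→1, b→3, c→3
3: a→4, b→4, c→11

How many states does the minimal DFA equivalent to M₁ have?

Every state is reachable, so we keep all 12.
Initial partition by acceptance: {1,2,3,4,5,6,8,10,12} | {7,9,11}.
Split {1,2,3,4,5,6,8,10,12} by δ(·,a) → {1,2,4,8,10,12} and {3,5,6}.
Split {1,2,4,8,10,12} by δ(·,c) → {1,2,8,10,12} and {4}.
Split {3,5,6} by δ(·,a) → {5,6} and {3}.
No further refinement is possible. Final partition (5 blocks): {1,2,8,10,12} | {7,9,11} | {5,6} | {4} | {3}.

5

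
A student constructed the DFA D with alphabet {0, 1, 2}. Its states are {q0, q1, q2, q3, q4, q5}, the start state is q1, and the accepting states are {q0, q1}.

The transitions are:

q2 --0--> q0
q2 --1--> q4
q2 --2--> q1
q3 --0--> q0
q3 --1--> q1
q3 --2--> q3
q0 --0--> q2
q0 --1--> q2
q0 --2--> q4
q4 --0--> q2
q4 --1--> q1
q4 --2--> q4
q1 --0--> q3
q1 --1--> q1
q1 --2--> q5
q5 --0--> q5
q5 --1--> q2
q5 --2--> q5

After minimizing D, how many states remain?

Initial partition by acceptance: {q0,q1} | {q2,q3,q4,q5}.
Split {q0,q1} by δ(·,1) → {q0} and {q1}.
Refine {q2,q3,q4,q5} on symbol 0: members go to different blocks, giving {q2,q3} and {q4,q5}.
Refine {q2,q3} on symbol 1: members go to different blocks, giving {q2} and {q3}.
Refine {q4,q5} on symbol 0: members go to different blocks, giving {q4} and {q5}.
The partition is now stable with 6 blocks: {q0} | {q2} | {q1} | {q4} | {q3} | {q5}.

6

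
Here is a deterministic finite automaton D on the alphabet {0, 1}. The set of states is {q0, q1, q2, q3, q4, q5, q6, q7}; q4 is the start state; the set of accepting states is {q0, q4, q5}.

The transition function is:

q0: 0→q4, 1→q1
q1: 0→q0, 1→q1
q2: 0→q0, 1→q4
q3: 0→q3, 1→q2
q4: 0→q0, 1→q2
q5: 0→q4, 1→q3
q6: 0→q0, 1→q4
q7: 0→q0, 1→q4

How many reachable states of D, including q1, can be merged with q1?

Reachable states from the start: {q0,q1,q2,q4}. Unreachable: {q3,q5,q6,q7} — drop them.
P0 = {q0,q4} | {q1,q2}.
Split {q1,q2} by δ(·,1) → {q1} and {q2}.
Split {q0,q4} by δ(·,1) → {q0} and {q4}.
No further refinement is possible. Final partition (4 blocks): {q0} | {q1} | {q2} | {q4}.
The equivalence class containing q1 is {q1}, of size 1.

1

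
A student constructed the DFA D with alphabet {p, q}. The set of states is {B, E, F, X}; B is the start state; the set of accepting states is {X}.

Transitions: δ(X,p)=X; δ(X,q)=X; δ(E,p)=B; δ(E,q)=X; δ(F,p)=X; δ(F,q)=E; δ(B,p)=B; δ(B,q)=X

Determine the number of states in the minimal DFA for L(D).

2

First remove the unreachable states {E,F}; 2 states remain.
P0 = {X} | {B}.
The partition is now stable with 2 blocks: {X} | {B}.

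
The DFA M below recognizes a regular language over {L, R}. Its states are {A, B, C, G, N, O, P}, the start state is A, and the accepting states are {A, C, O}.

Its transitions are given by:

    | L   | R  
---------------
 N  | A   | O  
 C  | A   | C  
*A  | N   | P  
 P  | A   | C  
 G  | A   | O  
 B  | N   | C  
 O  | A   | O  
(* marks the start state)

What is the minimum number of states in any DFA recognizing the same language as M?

States {B,G} cannot be reached from the start state, so discard them.
P0 = {A,C,O} | {N,P}.
Refine {A,C,O} on symbol L: members go to different blocks, giving {C,O} and {A}.
No further refinement is possible. Final partition (3 blocks): {C,O} | {N,P} | {A}.

3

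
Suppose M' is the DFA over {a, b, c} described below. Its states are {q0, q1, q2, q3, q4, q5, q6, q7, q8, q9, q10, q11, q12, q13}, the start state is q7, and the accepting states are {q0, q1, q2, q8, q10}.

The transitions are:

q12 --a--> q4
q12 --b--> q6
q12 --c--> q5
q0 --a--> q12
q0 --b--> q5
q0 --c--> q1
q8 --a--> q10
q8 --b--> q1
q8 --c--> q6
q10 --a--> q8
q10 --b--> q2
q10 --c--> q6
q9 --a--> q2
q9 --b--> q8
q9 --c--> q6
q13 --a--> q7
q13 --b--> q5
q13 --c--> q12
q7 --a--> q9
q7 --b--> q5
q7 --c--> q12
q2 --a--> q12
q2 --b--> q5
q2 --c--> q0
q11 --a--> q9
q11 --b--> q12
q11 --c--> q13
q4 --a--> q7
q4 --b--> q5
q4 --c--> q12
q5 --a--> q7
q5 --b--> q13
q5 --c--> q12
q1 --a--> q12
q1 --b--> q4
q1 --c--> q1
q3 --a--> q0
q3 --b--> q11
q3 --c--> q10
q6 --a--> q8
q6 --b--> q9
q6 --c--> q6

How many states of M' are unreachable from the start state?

Starting at q7 and following transitions, the reachable set is {q0, q1, q2, q4, q5, q6, q7, q8, q9, q10, q12, q13}. That leaves q3, q11 unreachable — 2 in total.

2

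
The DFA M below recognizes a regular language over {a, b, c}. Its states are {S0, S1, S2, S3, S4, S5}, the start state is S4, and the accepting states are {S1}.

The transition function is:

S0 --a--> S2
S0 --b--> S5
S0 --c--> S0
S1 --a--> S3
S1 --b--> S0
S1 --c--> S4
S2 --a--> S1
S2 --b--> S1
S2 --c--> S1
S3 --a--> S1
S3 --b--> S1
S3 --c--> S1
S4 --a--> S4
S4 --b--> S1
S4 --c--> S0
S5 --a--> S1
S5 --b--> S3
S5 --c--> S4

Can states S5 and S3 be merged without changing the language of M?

Initial partition by acceptance: {S1} | {S0,S2,S3,S4,S5}.
On input a, block {S0,S2,S3,S4,S5} splits into {S2,S3,S5} and {S0,S4}.
Refine {S2,S3,S5} on symbol b: members go to different blocks, giving {S2,S3} and {S5}.
Split {S0,S4} by δ(·,a) → {S0} and {S4}.
Stable partition: {S1} | {S2,S3} | {S0} | {S5} | {S4} — 5 equivalence classes.
S5 and S3 end up in different blocks, so they are distinguishable. For instance, the string 'b' is accepted from only S3.

No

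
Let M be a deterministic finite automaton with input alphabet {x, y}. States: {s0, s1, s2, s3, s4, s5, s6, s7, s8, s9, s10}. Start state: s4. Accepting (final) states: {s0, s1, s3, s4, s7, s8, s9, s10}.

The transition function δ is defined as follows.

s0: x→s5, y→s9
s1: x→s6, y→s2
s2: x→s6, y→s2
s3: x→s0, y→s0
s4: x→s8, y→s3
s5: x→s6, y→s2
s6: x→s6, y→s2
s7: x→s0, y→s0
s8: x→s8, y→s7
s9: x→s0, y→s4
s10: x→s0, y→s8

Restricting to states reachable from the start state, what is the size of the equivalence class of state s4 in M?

Reachable states from the start: {s0,s2,s3,s4,s5,s6,s7,s8,s9}. Unreachable: {s1,s10} — drop them.
Start with accepting vs non-accepting: {s0,s3,s4,s7,s8,s9} | {s2,s5,s6}.
Refine {s0,s3,s4,s7,s8,s9} on symbol x: members go to different blocks, giving {s3,s4,s7,s8,s9} and {s0}.
On input x, block {s3,s4,s7,s8,s9} splits into {s3,s7,s9} and {s4,s8}.
On input y, block {s3,s7,s9} splits into {s3,s7} and {s9}.
No further refinement is possible. Final partition (5 blocks): {s3,s7} | {s2,s5,s6} | {s0} | {s4,s8} | {s9}.
The equivalence class containing s4 is {s4,s8}, of size 2.

2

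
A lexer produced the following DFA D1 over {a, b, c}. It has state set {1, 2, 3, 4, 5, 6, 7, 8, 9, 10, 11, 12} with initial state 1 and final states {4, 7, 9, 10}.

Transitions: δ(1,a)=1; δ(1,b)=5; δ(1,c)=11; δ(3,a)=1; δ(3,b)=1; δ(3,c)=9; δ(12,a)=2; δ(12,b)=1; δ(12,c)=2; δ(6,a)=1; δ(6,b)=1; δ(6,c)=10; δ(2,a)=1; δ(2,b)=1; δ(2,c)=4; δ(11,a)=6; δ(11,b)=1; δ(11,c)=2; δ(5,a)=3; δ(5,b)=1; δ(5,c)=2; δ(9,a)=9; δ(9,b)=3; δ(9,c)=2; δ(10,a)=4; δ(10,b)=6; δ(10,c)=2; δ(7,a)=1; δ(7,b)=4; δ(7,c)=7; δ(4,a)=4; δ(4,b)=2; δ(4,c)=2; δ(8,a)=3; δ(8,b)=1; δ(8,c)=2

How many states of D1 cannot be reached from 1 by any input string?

Starting at 1 and following transitions, the reachable set is {1, 2, 3, 4, 5, 6, 9, 10, 11}. That leaves 7, 8, 12 unreachable — 3 in total.

3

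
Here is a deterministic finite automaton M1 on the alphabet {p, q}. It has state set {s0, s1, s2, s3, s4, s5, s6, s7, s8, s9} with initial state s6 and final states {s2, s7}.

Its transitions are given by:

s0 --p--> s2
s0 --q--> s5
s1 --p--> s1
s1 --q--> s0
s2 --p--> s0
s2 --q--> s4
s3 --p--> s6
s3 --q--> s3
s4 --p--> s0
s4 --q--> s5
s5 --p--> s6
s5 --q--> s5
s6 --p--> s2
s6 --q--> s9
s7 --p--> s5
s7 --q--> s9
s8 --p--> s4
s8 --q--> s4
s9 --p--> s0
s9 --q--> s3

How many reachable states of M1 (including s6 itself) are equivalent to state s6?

2

States {s1,s7,s8} cannot be reached from the start state, so discard them.
P0 = {s2} | {s0,s3,s4,s5,s6,s9}.
On input p, block {s0,s3,s4,s5,s6,s9} splits into {s3,s4,s5,s9} and {s0,s6}.
Stable partition: {s2} | {s3,s4,s5,s9} | {s0,s6} — 3 equivalence classes.
The equivalence class containing s6 is {s0,s6}, of size 2.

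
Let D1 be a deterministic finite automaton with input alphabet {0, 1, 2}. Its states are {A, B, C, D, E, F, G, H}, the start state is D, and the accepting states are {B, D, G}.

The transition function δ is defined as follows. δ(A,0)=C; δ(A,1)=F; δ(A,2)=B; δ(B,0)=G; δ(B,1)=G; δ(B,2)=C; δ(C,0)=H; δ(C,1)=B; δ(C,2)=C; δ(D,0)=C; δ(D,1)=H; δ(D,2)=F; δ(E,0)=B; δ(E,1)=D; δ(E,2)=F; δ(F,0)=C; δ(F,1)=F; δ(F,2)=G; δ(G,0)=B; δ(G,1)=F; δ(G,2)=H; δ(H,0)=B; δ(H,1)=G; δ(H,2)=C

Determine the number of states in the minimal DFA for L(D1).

6

Reachable states from the start: {B,C,D,F,G,H}. Unreachable: {A,E} — drop them.
Initial partition by acceptance: {B,D,G} | {C,F,H}.
Split {B,D,G} by δ(·,0) → {B,G} and {D}.
Refine {B,G} on symbol 1: members go to different blocks, giving {B} and {G}.
Refine {C,F,H} on symbol 0: members go to different blocks, giving {C,F} and {H}.
Split {C,F} by δ(·,0) → {C} and {F}.
No further refinement is possible. Final partition (6 blocks): {B} | {C} | {D} | {G} | {H} | {F}.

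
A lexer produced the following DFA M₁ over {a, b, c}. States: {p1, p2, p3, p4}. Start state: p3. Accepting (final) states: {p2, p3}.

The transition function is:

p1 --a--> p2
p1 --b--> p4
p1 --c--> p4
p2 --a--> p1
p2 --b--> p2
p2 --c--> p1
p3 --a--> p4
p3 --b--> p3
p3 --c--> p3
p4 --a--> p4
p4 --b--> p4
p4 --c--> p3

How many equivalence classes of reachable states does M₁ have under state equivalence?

Reachable states from the start: {p3,p4}. Unreachable: {p1,p2} — drop them.
Initial partition by acceptance: {p3} | {p4}.
No further refinement is possible. Final partition (2 blocks): {p3} | {p4}.

2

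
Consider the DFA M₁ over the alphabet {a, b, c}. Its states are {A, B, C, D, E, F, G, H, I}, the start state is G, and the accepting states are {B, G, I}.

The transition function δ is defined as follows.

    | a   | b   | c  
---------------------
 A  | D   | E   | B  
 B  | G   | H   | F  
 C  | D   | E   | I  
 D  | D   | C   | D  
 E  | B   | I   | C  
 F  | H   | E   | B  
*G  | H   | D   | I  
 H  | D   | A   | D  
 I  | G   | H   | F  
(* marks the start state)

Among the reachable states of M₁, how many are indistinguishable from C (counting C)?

3

Every state is reachable, so we keep all 9.
Start with accepting vs non-accepting: {B,G,I} | {A,C,D,E,F,H}.
On input a, block {B,G,I} splits into {B,I} and {G}.
On input a, block {A,C,D,E,F,H} splits into {A,C,D,F,H} and {E}.
Refine {A,C,D,F,H} on symbol b: members go to different blocks, giving {A,C,F} and {D,H}.
Stable partition: {B,I} | {A,C,F} | {G} | {E} | {D,H} — 5 equivalence classes.
State C belongs to the block {A,C,F}, which has 3 states.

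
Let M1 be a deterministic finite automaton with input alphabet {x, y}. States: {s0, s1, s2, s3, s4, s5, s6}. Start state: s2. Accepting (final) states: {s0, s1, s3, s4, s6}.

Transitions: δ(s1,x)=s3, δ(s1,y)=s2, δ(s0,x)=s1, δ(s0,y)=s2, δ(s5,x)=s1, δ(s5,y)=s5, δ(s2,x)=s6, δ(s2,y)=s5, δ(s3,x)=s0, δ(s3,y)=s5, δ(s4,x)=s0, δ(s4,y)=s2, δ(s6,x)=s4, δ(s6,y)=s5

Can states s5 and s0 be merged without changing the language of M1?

No

Initial partition by acceptance: {s0,s1,s3,s4,s6} | {s2,s5}.
Stable partition: {s0,s1,s3,s4,s6} | {s2,s5} — 2 equivalence classes.
s5 and s0 end up in different blocks, so they are distinguishable. For instance, the string 'ε' is accepted from only s0.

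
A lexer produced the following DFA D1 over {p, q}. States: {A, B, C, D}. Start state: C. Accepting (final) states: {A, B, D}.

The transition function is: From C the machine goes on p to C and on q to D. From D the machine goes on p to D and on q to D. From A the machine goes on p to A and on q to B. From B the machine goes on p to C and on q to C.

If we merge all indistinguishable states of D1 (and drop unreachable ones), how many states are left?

2

First remove the unreachable states {A,B}; 2 states remain.
Initial partition by acceptance: {D} | {C}.
No further refinement is possible. Final partition (2 blocks): {D} | {C}.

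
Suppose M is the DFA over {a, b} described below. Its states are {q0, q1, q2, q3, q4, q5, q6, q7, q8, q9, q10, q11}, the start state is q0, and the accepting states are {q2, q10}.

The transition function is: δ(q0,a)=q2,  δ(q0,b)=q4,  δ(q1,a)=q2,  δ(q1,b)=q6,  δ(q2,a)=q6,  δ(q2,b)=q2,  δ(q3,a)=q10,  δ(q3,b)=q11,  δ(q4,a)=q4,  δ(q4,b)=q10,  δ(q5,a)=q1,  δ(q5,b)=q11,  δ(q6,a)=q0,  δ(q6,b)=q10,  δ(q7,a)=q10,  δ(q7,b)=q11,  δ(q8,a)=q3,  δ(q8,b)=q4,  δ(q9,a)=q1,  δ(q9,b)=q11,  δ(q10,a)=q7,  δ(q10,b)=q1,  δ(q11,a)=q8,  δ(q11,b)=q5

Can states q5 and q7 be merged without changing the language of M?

States {q9} cannot be reached from the start state, so discard them.
Start with accepting vs non-accepting: {q2,q10} | {q0,q1,q3,q4,q5,q6,q7,q8,q11}.
Split {q2,q10} by δ(·,b) → {q2} and {q10}.
Split {q0,q1,q3,q4,q5,q6,q7,q8,q11} by δ(·,a) → {q4,q5,q6,q8,q11} and {q0,q1} and {q3,q7}.
On input a, block {q4,q5,q6,q8,q11} splits into {q4,q11} and {q5,q6} and {q8}.
Split {q4,q11} by δ(·,a) → {q4} and {q11}.
Split {q0,q1} by δ(·,b) → {q0} and {q1}.
Split {q5,q6} by δ(·,a) → {q5} and {q6}.
The partition is now stable with 10 blocks: {q2} | {q4} | {q10} | {q0} | {q3,q7} | {q5} | {q8} | {q11} | {q1} | {q6}.
q5 and q7 end up in different blocks, so they are distinguishable. For instance, the string 'a' is accepted from only q7.

No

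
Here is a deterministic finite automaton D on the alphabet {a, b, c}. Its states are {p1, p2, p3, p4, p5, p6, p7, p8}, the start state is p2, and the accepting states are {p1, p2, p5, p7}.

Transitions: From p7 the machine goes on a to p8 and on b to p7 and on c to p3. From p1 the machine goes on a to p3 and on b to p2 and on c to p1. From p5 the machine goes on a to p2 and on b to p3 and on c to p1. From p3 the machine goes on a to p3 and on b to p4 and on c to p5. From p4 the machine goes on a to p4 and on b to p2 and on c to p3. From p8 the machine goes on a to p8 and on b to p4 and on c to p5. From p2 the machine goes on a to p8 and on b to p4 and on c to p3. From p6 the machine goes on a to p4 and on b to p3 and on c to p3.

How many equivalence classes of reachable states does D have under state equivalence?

5

First remove the unreachable states {p6,p7}; 6 states remain.
P0 = {p1,p2,p5} | {p3,p4,p8}.
On input a, block {p1,p2,p5} splits into {p1,p2} and {p5}.
Split {p1,p2} by δ(·,b) → {p1} and {p2}.
Split {p3,p4,p8} by δ(·,b) → {p3,p8} and {p4}.
Stable partition: {p1} | {p3,p8} | {p5} | {p2} | {p4} — 5 equivalence classes.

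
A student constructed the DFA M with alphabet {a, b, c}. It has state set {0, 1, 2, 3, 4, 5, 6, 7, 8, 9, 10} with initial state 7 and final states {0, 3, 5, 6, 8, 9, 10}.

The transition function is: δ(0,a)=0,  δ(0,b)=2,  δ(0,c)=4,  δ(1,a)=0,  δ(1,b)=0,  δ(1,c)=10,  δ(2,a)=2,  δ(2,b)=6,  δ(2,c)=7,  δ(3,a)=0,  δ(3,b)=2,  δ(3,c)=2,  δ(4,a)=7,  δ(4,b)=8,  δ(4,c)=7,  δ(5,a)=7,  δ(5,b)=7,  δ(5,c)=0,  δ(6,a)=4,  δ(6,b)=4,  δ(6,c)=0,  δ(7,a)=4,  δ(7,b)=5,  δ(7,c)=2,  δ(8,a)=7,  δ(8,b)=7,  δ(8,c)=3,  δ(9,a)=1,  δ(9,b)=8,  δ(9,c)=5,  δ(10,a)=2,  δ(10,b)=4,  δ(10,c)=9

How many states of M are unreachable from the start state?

Starting at 7 and following transitions, the reachable set is {0, 2, 3, 4, 5, 6, 7, 8}. That leaves 1, 9, 10 unreachable — 3 in total.

3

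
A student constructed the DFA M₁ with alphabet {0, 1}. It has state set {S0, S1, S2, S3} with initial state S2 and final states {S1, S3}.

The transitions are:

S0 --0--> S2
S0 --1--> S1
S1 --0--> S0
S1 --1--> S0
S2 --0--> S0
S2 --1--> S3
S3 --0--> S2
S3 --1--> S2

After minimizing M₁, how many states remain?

All states are reachable from the start state.
P0 = {S1,S3} | {S0,S2}.
The partition is now stable with 2 blocks: {S1,S3} | {S0,S2}.

2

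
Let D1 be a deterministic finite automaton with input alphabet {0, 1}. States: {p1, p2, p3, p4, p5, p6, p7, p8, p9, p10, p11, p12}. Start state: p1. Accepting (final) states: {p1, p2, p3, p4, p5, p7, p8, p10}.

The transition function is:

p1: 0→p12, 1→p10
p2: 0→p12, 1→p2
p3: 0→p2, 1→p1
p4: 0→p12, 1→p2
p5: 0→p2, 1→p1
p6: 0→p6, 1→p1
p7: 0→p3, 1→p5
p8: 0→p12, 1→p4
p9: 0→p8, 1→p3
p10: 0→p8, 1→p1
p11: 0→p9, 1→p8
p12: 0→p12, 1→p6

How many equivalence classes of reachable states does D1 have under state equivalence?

First remove the unreachable states {p3,p5,p7,p9,p11}; 7 states remain.
P0 = {p1,p2,p4,p8,p10} | {p6,p12}.
On input 0, block {p1,p2,p4,p8,p10} splits into {p1,p2,p4,p8} and {p10}.
On input 1, block {p1,p2,p4,p8} splits into {p2,p4,p8} and {p1}.
On input 1, block {p6,p12} splits into {p6} and {p12}.
The partition is now stable with 5 blocks: {p2,p4,p8} | {p6} | {p10} | {p1} | {p12}.

5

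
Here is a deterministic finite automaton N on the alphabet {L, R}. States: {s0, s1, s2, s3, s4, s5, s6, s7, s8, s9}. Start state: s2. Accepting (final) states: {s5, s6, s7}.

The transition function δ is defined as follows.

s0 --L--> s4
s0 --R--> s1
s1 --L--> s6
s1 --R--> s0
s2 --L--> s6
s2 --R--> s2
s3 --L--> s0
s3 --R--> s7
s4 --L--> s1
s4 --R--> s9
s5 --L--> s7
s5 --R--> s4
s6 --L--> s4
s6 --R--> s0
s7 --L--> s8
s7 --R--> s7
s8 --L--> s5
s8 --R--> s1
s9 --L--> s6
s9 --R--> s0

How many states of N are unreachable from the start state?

4

BFS from s2 reaches {s0, s1, s2, s4, s6, s9}; the 4 state(s) s3, s5, s7, s8 are never visited.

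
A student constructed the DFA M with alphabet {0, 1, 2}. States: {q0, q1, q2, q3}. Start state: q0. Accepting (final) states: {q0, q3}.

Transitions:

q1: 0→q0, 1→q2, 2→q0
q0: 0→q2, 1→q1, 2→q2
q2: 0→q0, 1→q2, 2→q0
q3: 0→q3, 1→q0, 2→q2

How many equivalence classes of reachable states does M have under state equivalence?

2

First remove the unreachable states {q3}; 3 states remain.
Start with accepting vs non-accepting: {q0} | {q1,q2}.
No further refinement is possible. Final partition (2 blocks): {q0} | {q1,q2}.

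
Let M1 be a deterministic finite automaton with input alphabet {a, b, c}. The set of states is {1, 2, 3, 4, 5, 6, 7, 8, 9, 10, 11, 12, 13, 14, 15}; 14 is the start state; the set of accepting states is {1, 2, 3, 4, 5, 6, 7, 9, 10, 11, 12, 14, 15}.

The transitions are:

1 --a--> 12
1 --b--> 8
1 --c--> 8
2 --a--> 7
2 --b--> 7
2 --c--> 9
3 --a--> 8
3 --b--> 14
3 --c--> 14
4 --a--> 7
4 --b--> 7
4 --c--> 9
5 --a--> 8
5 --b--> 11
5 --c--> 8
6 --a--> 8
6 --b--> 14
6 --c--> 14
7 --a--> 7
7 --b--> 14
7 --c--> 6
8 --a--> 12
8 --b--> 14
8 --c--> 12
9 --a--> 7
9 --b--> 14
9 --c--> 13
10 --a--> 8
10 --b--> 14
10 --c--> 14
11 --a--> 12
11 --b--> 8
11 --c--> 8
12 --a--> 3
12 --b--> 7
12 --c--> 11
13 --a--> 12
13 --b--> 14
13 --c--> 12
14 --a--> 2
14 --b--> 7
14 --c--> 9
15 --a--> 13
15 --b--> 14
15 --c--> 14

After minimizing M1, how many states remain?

First remove the unreachable states {1,4,5,10,15}; 10 states remain.
Initial partition by acceptance: {2,3,6,7,9,11,12,14} | {8,13}.
Split {2,3,6,7,9,11,12,14} by δ(·,a) → {2,7,9,11,12,14} and {3,6}.
On input a, block {2,7,9,11,12,14} splits into {2,7,9,11,14} and {12}.
Refine {2,7,9,11,14} on symbol a: members go to different blocks, giving {2,7,9,14} and {11}.
On input c, block {2,7,9,14} splits into {2,14} and {7} and {9}.
Split {2,14} by δ(·,a) → {2} and {14}.
No further refinement is possible. Final partition (8 blocks): {2} | {8,13} | {3,6} | {12} | {11} | {7} | {9} | {14}.

8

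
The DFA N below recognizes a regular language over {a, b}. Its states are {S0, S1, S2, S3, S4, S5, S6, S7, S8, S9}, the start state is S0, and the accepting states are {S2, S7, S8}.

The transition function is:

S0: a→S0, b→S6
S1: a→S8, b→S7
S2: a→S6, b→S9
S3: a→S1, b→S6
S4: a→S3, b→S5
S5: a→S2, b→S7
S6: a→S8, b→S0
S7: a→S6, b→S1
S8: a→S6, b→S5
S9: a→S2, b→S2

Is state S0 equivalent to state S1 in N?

First remove the unreachable states {S3,S4}; 8 states remain.
Start with accepting vs non-accepting: {S2,S7,S8} | {S0,S1,S5,S6,S9}.
Refine {S0,S1,S5,S6,S9} on symbol a: members go to different blocks, giving {S1,S5,S6,S9} and {S0}.
Split {S1,S5,S6,S9} by δ(·,b) → {S1,S5,S9} and {S6}.
Stable partition: {S2,S7,S8} | {S1,S5,S9} | {S0} | {S6} — 4 equivalence classes.
S0 and S1 end up in different blocks, so they are distinguishable. For instance, the string 'a' is accepted from only S1.

No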